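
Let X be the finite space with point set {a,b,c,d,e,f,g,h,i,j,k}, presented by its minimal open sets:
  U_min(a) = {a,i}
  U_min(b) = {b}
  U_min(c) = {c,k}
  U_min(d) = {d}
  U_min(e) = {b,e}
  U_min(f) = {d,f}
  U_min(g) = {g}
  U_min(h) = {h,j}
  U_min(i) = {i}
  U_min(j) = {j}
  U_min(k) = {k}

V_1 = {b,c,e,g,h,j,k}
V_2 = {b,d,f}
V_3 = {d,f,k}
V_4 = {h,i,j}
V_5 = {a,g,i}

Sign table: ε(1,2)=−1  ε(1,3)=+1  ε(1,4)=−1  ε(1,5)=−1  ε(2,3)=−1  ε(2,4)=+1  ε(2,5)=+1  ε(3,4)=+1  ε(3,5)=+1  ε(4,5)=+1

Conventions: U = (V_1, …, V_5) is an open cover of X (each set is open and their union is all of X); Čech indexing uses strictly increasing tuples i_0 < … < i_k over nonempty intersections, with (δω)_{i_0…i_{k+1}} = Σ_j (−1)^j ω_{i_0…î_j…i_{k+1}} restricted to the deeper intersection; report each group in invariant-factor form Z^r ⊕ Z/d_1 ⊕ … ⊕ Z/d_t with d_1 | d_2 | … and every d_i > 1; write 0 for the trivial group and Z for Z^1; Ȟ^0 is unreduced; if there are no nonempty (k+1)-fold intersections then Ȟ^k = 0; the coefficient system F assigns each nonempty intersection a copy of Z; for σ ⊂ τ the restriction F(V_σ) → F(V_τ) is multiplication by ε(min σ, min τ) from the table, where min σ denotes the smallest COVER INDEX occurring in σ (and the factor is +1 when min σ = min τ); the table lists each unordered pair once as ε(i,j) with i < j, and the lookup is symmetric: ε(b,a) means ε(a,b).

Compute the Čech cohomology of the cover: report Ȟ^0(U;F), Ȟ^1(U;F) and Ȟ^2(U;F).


Ȟ^0(U;F) ≅ Z, Ȟ^1(U;F) ≅ Z^2 and Ȟ^2(U;F) ≅ 0

nerve of the cover:
  V12={b} V13={k} V14={h,j} V15={g} V23={d,f} V45={i}
C dims 5,6; δ0: rk 4, SNF 1^4
Ȟ^0 = (5 − 4) − 0 = 1, so Ȟ^0 ≅ Z
Ȟ^1 = (6 − 0) − 4 = 2, so Ȟ^1 ≅ Z^2
Ȟ^2 = (0 − 0) − 0 = 0, so Ȟ^2 ≅ 0


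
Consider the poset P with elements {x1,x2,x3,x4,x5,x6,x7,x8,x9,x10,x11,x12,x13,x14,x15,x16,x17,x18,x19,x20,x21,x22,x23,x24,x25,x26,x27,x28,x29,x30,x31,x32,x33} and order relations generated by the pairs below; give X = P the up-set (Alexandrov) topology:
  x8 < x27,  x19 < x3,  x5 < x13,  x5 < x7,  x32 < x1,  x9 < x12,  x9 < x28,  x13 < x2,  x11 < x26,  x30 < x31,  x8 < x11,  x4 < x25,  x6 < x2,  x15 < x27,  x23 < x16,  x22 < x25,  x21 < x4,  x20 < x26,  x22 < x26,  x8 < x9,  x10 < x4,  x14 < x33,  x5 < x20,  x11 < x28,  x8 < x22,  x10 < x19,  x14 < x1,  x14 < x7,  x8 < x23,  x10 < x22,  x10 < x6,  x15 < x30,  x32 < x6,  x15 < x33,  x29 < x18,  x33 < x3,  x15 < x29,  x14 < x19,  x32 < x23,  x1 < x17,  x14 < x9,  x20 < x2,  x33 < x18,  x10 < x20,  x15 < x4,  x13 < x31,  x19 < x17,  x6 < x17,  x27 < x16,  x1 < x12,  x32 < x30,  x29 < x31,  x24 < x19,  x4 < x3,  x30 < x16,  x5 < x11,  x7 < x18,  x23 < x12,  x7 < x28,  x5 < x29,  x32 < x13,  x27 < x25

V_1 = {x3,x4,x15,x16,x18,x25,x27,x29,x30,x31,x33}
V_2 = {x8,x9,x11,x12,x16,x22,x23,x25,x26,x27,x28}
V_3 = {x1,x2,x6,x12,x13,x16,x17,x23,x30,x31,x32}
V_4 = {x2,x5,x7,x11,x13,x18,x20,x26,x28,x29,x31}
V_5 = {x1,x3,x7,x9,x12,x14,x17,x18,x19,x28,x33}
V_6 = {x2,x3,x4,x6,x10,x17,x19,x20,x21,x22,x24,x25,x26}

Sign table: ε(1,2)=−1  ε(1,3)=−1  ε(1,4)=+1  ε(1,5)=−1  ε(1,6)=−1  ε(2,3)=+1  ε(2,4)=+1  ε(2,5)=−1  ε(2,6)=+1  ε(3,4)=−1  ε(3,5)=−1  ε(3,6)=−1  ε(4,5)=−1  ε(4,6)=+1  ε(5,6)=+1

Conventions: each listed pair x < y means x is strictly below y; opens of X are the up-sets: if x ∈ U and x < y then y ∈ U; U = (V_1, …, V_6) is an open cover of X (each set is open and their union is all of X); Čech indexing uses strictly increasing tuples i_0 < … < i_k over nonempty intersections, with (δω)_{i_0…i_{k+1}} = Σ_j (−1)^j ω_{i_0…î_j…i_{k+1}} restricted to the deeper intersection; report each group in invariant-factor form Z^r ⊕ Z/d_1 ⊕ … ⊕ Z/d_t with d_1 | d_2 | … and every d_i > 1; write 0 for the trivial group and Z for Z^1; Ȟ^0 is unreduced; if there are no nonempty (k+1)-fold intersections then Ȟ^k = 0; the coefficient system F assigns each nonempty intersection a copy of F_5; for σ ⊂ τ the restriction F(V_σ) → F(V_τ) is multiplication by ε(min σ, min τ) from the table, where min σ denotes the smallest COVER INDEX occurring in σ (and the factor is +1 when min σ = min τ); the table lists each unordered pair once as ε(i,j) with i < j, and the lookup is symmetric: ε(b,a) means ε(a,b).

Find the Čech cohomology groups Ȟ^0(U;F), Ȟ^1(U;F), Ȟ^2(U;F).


cover nerve:
  V12={x16,x25,x27} V13={x16,x30,x31} V14={x18,x29,x31} V15={x3,x18,x33} V16={x3,x4,x25} V23={x12,x16,x23} V24={x11,x26,x28} V25={x9,x12,x28} V26={x22,x25,x26} V34={x2,x13,x31} V35={x1,x12,x17} V36={x2,x6,x17} V45={x7,x18,x28} V46={x2,x20,x26} V56={x3,x17,x19}
  V123={x16} V126={x25} V134={x31} V145={x18} V156={x3} V235={x12} V245={x28} V246={x26} V346={x2} V356={x17}
C dims 6,15,10; δ0: rk_F5 6; δ1: rk_F5 9
Ȟ^0: (6−6)−0=0 ⇒ 0
Ȟ^1: (15−9)−6=0 ⇒ 0
Ȟ^2: (10−0)−9=1 ⇒ Z/5

Ȟ^0 = 0,  Ȟ^1 = 0,  Ȟ^2 = Z/5


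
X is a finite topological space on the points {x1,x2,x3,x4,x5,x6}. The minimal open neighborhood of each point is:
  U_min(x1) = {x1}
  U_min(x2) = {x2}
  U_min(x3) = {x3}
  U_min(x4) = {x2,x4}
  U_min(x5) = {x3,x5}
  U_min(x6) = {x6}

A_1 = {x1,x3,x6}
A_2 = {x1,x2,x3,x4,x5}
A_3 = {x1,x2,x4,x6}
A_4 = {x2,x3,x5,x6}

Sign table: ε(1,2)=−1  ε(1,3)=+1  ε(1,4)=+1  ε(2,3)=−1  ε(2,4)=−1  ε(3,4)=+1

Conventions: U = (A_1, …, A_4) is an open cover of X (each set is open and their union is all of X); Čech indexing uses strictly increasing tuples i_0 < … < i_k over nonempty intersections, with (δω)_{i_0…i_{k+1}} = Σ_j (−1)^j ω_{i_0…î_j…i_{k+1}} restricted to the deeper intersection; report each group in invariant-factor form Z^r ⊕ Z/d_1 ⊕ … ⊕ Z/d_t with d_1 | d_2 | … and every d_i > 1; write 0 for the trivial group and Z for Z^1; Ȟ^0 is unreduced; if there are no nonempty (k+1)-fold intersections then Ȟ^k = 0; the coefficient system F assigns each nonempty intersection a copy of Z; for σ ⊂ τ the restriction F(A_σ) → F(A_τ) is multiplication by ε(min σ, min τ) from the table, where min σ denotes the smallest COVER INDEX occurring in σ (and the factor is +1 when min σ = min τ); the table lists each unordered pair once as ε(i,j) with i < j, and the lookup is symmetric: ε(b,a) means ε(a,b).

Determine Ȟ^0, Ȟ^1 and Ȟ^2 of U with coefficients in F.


nonempty intersections:
  A12={x1,x3} A13={x1,x6} A14={x3,x6} A23={x1,x2,x4} A24={x2,x3,x5} A34={x2,x6}
  A123={x1} A124={x3} A134={x6} A234={x2}
C dims 4,6,4; δ0: rk 3, SNF 1^3; δ1: rk 3, SNF 1^3
Ȟ^0: (4−3)−0=1 ⇒ Z
Ȟ^1: (6−3)−3=0 ⇒ 0
Ȟ^2: (4−0)−3=1 ⇒ Z

Ȟ^0 = Z, Ȟ^1 = 0, Ȟ^2 = Z


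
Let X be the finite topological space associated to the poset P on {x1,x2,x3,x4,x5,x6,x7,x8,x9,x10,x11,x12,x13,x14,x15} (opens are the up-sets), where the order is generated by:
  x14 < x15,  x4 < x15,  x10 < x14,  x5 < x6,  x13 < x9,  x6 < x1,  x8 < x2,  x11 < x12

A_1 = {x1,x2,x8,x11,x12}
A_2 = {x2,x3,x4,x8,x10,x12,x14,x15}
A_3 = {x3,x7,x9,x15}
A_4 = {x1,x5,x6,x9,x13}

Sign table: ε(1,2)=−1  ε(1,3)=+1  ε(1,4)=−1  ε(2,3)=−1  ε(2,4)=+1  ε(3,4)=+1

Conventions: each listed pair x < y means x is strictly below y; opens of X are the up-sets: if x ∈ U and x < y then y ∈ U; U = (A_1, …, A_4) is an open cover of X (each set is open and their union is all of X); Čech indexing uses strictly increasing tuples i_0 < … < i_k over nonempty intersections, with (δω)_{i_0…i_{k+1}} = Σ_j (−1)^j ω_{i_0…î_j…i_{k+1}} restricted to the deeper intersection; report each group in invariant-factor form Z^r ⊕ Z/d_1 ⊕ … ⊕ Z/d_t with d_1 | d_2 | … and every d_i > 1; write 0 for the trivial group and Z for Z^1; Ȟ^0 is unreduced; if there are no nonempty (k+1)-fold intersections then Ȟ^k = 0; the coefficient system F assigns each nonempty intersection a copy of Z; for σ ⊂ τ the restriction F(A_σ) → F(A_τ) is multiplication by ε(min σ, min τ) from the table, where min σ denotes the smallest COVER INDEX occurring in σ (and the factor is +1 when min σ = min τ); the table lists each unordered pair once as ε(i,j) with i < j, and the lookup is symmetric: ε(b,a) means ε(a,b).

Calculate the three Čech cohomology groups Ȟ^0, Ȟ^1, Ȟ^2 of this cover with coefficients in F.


Ȟ^0(U;F) ≅ 0; Ȟ^1(U;F) ≅ Z/2; Ȟ^2(U;F) ≅ 0

nonempty intersections:
  A12={x2,x8,x12} A14={x1} A23={x3,x15} A34={x9}
C dims 4,4; δ0: rk 4, SNF 1^3·2
Ȟ^0: (4−4)−0=0 ⇒ 0
Ȟ^1: (4−0)−4=0 plus torsion [2] ⇒ Z/2
Ȟ^2: (0−0)−0=0 ⇒ 0


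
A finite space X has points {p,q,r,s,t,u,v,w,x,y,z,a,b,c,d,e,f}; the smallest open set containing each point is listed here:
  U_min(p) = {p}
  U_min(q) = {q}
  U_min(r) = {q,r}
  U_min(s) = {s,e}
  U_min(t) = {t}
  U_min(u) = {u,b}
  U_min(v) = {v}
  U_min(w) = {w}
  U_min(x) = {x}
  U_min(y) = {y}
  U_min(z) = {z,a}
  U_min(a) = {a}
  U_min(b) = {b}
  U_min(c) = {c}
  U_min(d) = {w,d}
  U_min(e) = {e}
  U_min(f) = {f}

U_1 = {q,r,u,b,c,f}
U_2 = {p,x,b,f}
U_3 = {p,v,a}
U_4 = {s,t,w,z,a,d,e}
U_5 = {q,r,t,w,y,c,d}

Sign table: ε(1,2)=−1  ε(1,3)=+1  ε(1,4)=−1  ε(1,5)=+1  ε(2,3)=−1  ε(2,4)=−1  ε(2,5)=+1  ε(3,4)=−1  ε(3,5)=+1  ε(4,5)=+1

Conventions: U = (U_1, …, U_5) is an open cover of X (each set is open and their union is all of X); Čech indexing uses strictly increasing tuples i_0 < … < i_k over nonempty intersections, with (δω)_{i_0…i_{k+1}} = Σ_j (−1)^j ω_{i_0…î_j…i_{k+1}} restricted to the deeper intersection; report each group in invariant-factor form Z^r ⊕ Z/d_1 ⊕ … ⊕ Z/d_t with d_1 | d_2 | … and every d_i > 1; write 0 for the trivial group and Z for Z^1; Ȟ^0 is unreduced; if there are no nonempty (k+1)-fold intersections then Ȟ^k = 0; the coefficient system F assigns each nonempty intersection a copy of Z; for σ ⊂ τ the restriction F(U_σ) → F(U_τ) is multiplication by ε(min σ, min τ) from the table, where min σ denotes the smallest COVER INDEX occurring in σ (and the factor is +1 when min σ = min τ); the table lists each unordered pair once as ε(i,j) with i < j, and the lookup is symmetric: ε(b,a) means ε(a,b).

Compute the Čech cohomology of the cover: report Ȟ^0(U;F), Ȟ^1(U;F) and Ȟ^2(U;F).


intersection data:
  U12={b,f} U15={q,r,c} U23={p} U34={a} U45={t,w,d}
C dims 5,5; δ0: rk 5, SNF 1^4·2
Ȟ^0 = (5 − 5) − 0 = 0, so Ȟ^0 ≅ 0
Ȟ^1 = (5 − 0) − 5 = 0 plus torsion [2], so Ȟ^1 ≅ Z/2
Ȟ^2 = (0 − 0) − 0 = 0, so Ȟ^2 ≅ 0

Ȟ^0 ≅ 0,  Ȟ^1 ≅ Z/2,  Ȟ^2 ≅ 0


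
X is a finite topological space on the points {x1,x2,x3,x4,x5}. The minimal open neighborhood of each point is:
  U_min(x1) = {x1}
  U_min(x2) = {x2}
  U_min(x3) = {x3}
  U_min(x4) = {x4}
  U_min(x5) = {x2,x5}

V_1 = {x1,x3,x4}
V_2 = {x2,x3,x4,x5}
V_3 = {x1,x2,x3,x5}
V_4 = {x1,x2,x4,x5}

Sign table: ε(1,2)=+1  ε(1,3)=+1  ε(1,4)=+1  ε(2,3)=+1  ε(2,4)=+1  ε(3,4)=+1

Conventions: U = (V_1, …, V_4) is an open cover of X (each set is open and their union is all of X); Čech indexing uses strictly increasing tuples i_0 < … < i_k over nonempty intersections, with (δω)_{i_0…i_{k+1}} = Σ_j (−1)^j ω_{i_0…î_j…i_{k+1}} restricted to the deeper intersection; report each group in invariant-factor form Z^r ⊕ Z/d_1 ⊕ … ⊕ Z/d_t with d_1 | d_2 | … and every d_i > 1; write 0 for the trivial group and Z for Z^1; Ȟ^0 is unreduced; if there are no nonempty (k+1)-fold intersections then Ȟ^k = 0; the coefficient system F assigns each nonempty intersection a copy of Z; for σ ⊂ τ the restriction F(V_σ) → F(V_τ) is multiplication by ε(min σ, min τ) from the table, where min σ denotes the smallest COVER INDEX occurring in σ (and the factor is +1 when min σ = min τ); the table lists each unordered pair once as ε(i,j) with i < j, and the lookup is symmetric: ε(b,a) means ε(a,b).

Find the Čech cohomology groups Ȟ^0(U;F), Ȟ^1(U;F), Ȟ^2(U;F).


Ȟ^0 ≅ Z,  Ȟ^1 ≅ 0,  Ȟ^2 ≅ Z

intersection data:
  V12={x3,x4} V13={x1,x3} V14={x1,x4} V23={x2,x3,x5} V24={x2,x4,x5} V34={x1,x2,x5}
  V123={x3} V124={x4} V134={x1} V234={x2,x5}
C dims 4,6,4; δ0: rk 3, SNF 1^3; δ1: rk 3, SNF 1^3
Ȟ^0 = (4 − 3) − 0 = 1, so Ȟ^0 ≅ Z
Ȟ^1 = (6 − 3) − 3 = 0, so Ȟ^1 ≅ 0
Ȟ^2 = (4 − 0) − 3 = 1, so Ȟ^2 ≅ Z


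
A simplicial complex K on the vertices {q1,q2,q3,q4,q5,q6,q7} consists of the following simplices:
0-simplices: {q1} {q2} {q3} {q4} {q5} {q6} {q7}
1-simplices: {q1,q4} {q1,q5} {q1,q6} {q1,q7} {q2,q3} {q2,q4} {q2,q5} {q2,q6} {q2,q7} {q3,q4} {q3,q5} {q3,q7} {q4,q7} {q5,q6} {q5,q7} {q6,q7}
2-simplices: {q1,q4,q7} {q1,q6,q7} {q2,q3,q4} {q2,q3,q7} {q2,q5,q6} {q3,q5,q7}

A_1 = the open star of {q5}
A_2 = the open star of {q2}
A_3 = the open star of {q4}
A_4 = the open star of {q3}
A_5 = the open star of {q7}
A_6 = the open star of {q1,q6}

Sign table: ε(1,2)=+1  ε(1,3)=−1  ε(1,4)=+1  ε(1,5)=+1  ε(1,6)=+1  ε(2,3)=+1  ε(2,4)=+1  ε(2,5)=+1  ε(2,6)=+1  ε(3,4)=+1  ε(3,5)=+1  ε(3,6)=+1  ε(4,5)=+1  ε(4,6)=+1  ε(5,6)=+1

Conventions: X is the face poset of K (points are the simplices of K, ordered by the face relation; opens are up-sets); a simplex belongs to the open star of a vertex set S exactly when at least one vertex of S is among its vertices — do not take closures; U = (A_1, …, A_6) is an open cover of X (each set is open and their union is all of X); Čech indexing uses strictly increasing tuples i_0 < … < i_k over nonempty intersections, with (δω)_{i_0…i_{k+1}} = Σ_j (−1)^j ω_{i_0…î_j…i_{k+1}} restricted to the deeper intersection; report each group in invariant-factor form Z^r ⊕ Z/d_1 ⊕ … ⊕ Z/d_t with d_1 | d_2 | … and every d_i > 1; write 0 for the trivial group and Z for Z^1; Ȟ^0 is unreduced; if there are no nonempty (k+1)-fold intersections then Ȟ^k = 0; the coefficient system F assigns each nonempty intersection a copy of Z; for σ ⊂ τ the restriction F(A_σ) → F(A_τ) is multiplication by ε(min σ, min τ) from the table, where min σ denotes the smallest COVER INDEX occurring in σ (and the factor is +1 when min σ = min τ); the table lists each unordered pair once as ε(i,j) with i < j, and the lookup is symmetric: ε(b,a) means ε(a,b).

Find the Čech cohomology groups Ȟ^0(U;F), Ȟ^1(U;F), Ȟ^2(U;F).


cover nerve:
  A1={{q5},{q1,q5},{q2,q5},{q3,q5},{q5,q6},{q5,q7},{q2,q5,q6},{q3,q5,q7}} A2={{q2},{q2,q3},{q2,q4},{q2,q5},{q2,q6},{q2,q7},{q2,q3,q4},{q2,q3,q7},{q2,q5,q6}} A3={{q4},{q1,q4},{q2,q4},{q3,q4},{q4,q7},{q1,q4,q7},{q2,q3,q4}} A4={{q3},{q2,q3},{q3,q4},{q3,q5},{q3,q7},{q2,q3,q4},{q2,q3,q7},{q3,q5,q7}} A5={{q7},{q1,q7},{q2,q7},{q3,q7},{q4,q7},{q5,q7},{q6,q7},{q1,q4,q7},{q1,q6,q7},{q2,q3,q7},{q3,q5,q7}} A6={{q1},{q6},{q1,q4},{q1,q5},{q1,q6},{q1,q7},{q2,q6},{q5,q6},{q6,q7},{q1,q4,q7},{q1,q6,q7},{q2,q5,q6}}
  A12={{q2,q5},{q2,q5,q6}} A14={{q3,q5},{q3,q5,q7}} A15={{q5,q7},{q3,q5,q7}} A16={{q1,q5},{q5,q6},{q2,q5,q6}} A23={{q2,q4},{q2,q3,q4}} A24={{q2,q3},{q2,q3,q4},{q2,q3,q7}} A25={{q2,q7},{q2,q3,q7}} A26={{q2,q6},{q2,q5,q6}} A34={{q3,q4},{q2,q3,q4}} A35={{q4,q7},{q1,q4,q7}} A36={{q1,q4},{q1,q4,q7}} A45={{q3,q7},{q2,q3,q7},{q3,q5,q7}} A56={{q1,q7},{q6,q7},{q1,q4,q7},{q1,q6,q7}}
  A126={{q2,q5,q6}} A145={{q3,q5,q7}} A234={{q2,q3,q4}} A245={{q2,q3,q7}} A356={{q1,q4,q7}}
C dims 6,13,5; δ0: rk 5, SNF 1^5; δ1: rk 5, SNF 1^5
Ȟ^0: (6−5)−0=1 ⇒ Z
Ȟ^1: (13−5)−5=3 ⇒ Z^3
Ȟ^2: (5−0)−5=0 ⇒ 0

Ȟ^0 = Z, Ȟ^1 = Z^3 and Ȟ^2 = 0


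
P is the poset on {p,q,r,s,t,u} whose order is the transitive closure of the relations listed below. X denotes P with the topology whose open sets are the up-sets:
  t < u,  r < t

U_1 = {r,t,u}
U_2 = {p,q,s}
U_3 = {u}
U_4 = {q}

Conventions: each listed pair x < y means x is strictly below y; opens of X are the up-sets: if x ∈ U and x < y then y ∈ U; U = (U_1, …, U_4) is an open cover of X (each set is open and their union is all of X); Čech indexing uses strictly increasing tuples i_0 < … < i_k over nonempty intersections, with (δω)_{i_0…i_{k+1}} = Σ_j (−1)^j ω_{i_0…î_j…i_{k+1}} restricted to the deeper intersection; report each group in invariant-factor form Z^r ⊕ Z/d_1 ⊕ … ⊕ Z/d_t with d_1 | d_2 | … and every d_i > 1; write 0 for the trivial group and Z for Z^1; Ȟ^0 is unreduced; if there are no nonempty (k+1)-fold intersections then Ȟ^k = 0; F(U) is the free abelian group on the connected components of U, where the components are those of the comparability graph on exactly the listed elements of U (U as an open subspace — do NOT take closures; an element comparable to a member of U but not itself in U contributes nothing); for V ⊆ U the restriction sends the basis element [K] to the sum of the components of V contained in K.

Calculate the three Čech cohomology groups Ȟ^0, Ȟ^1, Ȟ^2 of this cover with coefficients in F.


cover nerve:
  U13={u} U24={q}
components per intersection:
  U1: {r,t,u}
  U2: {p} {q} {s}
  U3: {u}
  U4: {q}
  U13: {u}
  U24: {q}
C dims 6,2; δ0: rk 2, SNF 1^2
Ȟ^0: (6−2)−0=4 ⇒ Z^4
Ȟ^1: (2−0)−2=0 ⇒ 0
Ȟ^2: (0−0)−0=0 ⇒ 0

Ȟ^0 = Z^4; Ȟ^1 = 0; Ȟ^2 = 0


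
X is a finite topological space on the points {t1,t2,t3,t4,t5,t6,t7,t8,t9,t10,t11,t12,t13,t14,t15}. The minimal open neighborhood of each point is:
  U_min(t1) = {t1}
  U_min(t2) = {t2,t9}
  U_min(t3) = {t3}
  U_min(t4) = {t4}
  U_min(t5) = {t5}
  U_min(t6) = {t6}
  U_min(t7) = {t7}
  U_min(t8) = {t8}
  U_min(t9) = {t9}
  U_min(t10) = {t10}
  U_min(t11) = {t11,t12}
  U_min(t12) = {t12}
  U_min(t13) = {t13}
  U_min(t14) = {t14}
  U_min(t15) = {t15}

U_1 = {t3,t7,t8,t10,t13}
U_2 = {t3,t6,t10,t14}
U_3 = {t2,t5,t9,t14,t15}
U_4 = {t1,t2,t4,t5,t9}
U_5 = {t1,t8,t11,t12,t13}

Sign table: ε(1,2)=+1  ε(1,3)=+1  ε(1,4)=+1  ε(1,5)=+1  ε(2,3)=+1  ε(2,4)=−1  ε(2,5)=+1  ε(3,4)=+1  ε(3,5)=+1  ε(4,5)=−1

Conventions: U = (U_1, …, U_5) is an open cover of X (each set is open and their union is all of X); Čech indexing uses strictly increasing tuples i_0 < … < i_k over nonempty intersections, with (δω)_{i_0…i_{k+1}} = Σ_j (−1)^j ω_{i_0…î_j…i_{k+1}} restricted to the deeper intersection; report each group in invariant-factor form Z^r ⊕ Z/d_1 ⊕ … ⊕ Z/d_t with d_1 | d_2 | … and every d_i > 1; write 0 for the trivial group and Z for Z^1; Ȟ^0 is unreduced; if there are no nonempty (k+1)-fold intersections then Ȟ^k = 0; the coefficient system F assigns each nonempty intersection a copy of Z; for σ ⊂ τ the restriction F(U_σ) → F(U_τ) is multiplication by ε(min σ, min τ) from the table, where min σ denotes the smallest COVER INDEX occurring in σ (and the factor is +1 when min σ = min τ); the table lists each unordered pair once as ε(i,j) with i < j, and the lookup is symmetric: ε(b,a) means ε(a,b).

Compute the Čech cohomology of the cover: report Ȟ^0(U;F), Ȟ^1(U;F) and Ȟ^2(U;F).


Ȟ^0(U;F) ≅ 0; Ȟ^1(U;F) ≅ Z/2; Ȟ^2(U;F) ≅ 0

intersection data:
  U12={t3,t10} U15={t8,t13} U23={t14} U34={t2,t5,t9} U45={t1}
C dims 5,5; δ0: rk 5, SNF 1^4·2
Ȟ^0 = (5 − 5) − 0 = 0, so Ȟ^0 ≅ 0
Ȟ^1 = (5 − 0) − 5 = 0 plus torsion [2], so Ȟ^1 ≅ Z/2
Ȟ^2 = (0 − 0) − 0 = 0, so Ȟ^2 ≅ 0


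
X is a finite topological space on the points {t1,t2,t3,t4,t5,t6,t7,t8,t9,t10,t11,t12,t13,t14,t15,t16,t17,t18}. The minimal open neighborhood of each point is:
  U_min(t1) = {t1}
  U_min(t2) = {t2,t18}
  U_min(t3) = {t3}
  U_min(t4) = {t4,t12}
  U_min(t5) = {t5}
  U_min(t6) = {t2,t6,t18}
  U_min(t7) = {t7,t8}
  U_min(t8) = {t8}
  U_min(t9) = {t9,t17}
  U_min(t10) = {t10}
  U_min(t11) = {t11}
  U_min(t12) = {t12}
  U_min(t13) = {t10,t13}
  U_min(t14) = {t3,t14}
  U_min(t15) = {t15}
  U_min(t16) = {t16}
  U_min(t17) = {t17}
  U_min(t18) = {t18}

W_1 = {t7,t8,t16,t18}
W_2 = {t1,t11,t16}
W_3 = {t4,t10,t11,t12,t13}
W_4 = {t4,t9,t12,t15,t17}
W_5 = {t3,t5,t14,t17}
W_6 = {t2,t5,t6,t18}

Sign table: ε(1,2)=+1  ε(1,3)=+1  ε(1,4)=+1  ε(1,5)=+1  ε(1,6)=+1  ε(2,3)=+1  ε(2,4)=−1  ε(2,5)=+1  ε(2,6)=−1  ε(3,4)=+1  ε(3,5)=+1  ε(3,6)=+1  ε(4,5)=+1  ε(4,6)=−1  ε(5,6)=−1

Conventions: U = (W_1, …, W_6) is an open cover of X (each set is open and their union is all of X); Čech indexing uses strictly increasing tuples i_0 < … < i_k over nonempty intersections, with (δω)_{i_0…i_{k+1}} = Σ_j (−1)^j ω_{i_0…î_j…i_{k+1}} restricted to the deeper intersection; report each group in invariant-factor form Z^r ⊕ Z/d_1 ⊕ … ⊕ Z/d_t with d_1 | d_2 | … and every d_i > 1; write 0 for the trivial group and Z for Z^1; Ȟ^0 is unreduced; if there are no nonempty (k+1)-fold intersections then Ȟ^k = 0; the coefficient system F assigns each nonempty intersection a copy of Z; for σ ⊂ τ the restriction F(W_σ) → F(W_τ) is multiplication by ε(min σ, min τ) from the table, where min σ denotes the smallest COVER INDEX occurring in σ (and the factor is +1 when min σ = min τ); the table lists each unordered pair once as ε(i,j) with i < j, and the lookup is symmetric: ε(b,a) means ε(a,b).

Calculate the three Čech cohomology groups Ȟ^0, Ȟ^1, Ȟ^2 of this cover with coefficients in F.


Ȟ^0(U;F) ≅ 0; Ȟ^1(U;F) ≅ Z/2; Ȟ^2(U;F) ≅ 0

intersection data:
  W12={t16} W16={t18} W23={t11} W34={t4,t12} W45={t17} W56={t5}
C dims 6,6; δ0: rk 6, SNF 1^5·2
Ȟ^0 = (6 − 6) − 0 = 0, so Ȟ^0 ≅ 0
Ȟ^1 = (6 − 0) − 6 = 0 plus torsion [2], so Ȟ^1 ≅ Z/2
Ȟ^2 = (0 − 0) − 0 = 0, so Ȟ^2 ≅ 0


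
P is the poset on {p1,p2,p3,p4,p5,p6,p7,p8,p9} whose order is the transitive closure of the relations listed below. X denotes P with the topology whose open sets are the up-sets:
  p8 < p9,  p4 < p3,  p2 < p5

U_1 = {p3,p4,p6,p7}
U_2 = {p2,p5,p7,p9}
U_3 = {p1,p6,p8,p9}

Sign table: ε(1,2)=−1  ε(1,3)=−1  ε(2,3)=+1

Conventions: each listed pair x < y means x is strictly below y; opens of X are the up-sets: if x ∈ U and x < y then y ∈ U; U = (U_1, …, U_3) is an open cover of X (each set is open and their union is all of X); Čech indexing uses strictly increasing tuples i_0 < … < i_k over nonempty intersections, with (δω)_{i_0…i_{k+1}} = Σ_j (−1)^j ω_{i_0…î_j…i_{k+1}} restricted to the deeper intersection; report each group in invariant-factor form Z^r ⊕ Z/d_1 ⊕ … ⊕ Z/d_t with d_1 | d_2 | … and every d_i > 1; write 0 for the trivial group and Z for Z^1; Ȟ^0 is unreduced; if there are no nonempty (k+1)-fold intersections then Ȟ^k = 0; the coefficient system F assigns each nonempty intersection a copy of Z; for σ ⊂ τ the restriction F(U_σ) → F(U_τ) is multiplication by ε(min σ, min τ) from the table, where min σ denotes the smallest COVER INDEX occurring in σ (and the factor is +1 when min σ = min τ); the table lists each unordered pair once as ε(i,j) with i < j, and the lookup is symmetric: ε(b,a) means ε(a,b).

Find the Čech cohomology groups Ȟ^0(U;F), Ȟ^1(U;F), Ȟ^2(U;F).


nonempty intersections:
  U12={p7} U13={p6} U23={p9}
C dims 3,3; δ0: rk 2, SNF 1^2
Ȟ^0: (3−2)−0=1 ⇒ Z
Ȟ^1: (3−0)−2=1 ⇒ Z
Ȟ^2: (0−0)−0=0 ⇒ 0

Ȟ^0 = Z; Ȟ^1 = Z; Ȟ^2 = 0


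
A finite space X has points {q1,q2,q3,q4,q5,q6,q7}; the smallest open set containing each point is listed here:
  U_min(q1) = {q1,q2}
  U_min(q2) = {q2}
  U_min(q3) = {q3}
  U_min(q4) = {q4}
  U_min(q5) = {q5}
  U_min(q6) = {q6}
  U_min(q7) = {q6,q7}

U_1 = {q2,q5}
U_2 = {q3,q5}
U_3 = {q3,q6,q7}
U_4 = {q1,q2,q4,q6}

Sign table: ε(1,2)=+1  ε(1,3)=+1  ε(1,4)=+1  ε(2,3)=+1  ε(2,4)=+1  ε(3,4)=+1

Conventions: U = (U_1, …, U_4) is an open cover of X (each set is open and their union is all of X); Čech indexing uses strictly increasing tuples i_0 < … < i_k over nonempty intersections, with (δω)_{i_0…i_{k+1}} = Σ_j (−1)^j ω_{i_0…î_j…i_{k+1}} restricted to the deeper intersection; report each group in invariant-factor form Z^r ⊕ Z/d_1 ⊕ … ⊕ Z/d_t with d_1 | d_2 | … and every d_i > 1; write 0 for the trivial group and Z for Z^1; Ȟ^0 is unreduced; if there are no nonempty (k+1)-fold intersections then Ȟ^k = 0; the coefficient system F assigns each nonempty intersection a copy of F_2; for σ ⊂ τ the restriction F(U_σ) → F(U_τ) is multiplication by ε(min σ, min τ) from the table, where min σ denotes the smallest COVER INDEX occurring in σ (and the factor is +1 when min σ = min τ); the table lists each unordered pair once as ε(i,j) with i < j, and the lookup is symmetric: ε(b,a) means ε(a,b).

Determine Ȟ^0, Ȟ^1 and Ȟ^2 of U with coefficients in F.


Ȟ^0 = Z/2, Ȟ^1 = Z/2, Ȟ^2 = 0

nerve simplices:
  U12={q5} U14={q2} U23={q3} U34={q6}
C dims 4,4; δ0: rk_F2 3
degree 0: 4−3−0 = 1 → Ȟ^0 ≅ Z/2
degree 1: 4−0−3 = 1 → Ȟ^1 ≅ Z/2
degree 2: 0−0−0 = 0 → Ȟ^2 ≅ 0


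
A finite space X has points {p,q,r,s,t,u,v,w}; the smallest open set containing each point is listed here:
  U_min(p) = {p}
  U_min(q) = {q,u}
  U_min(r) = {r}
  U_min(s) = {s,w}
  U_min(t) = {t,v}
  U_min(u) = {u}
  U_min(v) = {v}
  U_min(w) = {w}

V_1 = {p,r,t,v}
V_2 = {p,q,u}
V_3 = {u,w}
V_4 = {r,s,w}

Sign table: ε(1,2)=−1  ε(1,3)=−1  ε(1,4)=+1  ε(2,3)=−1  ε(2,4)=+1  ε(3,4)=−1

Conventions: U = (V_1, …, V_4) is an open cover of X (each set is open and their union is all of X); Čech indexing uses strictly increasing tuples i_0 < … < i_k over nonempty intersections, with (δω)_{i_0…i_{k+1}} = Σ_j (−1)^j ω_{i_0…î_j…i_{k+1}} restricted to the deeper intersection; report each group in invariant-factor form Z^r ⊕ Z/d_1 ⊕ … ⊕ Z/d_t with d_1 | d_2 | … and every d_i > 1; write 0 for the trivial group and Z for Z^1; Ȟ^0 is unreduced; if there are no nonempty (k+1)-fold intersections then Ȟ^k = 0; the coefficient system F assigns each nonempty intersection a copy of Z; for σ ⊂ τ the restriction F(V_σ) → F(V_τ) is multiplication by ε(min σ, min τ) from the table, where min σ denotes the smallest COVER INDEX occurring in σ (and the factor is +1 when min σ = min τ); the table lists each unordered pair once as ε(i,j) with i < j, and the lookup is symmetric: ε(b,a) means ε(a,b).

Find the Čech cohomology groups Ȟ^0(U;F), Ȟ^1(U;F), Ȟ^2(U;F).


nonempty overlaps:
  V12={p} V14={r} V23={u} V34={w}
C dims 4,4; δ0: rk 4, SNF 1^3·2
degree 0: 4−4−0 = 0 → Ȟ^0 ≅ 0
degree 1: 4−0−4 = 0 plus torsion [2] → Ȟ^1 ≅ Z/2
degree 2: 0−0−0 = 0 → Ȟ^2 ≅ 0

Ȟ^0 ≅ 0, Ȟ^1 ≅ Z/2 and Ȟ^2 ≅ 0


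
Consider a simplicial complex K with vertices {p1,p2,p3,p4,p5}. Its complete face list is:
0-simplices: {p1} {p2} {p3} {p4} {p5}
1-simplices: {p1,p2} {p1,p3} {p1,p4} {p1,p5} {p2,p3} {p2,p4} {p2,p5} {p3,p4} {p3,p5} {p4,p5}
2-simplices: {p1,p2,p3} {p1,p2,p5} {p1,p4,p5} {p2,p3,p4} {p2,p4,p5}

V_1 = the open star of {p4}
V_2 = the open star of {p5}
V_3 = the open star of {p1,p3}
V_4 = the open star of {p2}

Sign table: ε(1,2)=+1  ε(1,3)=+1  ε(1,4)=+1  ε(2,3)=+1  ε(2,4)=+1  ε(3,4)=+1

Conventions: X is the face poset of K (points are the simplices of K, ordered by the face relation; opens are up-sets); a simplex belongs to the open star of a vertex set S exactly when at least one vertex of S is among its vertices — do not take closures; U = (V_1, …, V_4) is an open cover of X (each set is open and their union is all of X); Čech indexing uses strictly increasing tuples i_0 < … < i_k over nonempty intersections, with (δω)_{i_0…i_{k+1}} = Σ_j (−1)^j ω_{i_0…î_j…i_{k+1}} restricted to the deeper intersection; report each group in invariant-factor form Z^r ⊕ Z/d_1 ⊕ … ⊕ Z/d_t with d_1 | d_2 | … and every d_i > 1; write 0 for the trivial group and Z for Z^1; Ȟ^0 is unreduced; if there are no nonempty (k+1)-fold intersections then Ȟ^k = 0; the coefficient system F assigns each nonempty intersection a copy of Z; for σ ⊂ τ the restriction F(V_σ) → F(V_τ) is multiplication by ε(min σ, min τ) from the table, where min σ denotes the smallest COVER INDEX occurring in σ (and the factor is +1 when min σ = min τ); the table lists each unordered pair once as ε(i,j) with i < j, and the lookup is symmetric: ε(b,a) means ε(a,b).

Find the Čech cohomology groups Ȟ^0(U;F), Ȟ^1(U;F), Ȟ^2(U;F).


cover nerve:
  V1={{p4},{p1,p4},{p2,p4},{p3,p4},{p4,p5},{p1,p4,p5},{p2,p3,p4},{p2,p4,p5}} V2={{p5},{p1,p5},{p2,p5},{p3,p5},{p4,p5},{p1,p2,p5},{p1,p4,p5},{p2,p4,p5}} V3={{p1},{p3},{p1,p2},{p1,p3},{p1,p4},{p1,p5},{p2,p3},{p3,p4},{p3,p5},{p1,p2,p3},{p1,p2,p5},{p1,p4,p5},{p2,p3,p4}} V4={{p2},{p1,p2},{p2,p3},{p2,p4},{p2,p5},{p1,p2,p3},{p1,p2,p5},{p2,p3,p4},{p2,p4,p5}}
  V12={{p4,p5},{p1,p4,p5},{p2,p4,p5}} V13={{p1,p4},{p3,p4},{p1,p4,p5},{p2,p3,p4}} V14={{p2,p4},{p2,p3,p4},{p2,p4,p5}} V23={{p1,p5},{p3,p5},{p1,p2,p5},{p1,p4,p5}} V24={{p2,p5},{p1,p2,p5},{p2,p4,p5}} V34={{p1,p2},{p2,p3},{p1,p2,p3},{p1,p2,p5},{p2,p3,p4}}
  V123={{p1,p4,p5}} V124={{p2,p4,p5}} V134={{p2,p3,p4}} V234={{p1,p2,p5}}
C dims 4,6,4; δ0: rk 3, SNF 1^3; δ1: rk 3, SNF 1^3
Ȟ^0: (4−3)−0=1 ⇒ Z
Ȟ^1: (6−3)−3=0 ⇒ 0
Ȟ^2: (4−0)−3=1 ⇒ Z

Ȟ^0(U;F) ≅ Z, Ȟ^1(U;F) ≅ 0 and Ȟ^2(U;F) ≅ Z


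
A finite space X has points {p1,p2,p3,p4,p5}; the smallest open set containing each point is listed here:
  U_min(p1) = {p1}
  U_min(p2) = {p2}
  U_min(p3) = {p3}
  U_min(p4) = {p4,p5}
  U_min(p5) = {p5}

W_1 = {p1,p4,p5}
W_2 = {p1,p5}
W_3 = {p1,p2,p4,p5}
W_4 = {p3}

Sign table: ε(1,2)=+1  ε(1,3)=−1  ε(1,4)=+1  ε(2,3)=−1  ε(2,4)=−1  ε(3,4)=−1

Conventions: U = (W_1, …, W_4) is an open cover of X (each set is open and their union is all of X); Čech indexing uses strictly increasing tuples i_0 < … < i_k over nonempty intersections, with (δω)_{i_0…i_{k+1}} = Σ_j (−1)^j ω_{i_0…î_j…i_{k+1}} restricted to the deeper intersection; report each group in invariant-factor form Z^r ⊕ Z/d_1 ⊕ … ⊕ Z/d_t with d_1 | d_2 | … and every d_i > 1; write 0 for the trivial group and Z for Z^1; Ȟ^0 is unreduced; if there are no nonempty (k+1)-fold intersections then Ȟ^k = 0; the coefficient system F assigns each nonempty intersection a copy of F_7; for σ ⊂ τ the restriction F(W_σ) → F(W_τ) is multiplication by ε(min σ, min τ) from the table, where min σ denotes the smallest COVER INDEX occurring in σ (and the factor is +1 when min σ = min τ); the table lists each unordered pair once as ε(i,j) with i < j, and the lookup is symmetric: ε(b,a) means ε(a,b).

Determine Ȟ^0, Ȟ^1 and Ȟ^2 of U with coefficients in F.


Ȟ^0 ≅ Z/7 ⊕ Z/7,  Ȟ^1 ≅ 0,  Ȟ^2 ≅ 0

nonempty overlaps:
  W12={p1,p5} W13={p1,p4,p5} W23={p1,p5}
  W123={p1,p5}
C dims 4,3,1; δ0: rk_F7 2; δ1: rk_F7 1
degree 0: 4−2−0 = 2 → Ȟ^0 ≅ Z/7 ⊕ Z/7
degree 1: 3−1−2 = 0 → Ȟ^1 ≅ 0
degree 2: 1−0−1 = 0 → Ȟ^2 ≅ 0


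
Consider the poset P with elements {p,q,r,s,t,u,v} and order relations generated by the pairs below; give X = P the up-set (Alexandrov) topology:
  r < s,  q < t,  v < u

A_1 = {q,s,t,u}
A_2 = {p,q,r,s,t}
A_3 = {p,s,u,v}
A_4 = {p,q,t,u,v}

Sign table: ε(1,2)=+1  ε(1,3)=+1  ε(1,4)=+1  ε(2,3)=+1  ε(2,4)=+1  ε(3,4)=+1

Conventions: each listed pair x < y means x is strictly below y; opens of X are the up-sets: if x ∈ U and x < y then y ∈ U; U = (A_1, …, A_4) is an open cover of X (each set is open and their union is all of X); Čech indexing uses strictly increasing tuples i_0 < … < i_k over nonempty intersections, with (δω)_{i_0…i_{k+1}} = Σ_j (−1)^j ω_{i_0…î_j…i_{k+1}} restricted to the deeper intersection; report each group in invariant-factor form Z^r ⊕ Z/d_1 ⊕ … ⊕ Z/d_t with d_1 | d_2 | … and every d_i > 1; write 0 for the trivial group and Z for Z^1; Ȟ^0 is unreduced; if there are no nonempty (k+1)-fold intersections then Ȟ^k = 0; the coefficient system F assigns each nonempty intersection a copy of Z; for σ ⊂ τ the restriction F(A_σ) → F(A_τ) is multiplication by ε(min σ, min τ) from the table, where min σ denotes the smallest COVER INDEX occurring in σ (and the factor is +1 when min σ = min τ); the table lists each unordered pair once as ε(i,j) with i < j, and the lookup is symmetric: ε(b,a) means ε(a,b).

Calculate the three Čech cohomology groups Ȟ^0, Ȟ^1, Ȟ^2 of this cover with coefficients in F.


intersection data:
  A12={q,s,t} A13={s,u} A14={q,t,u} A23={p,s} A24={p,q,t} A34={p,u,v}
  A123={s} A124={q,t} A134={u} A234={p}
C dims 4,6,4; δ0: rk 3, SNF 1^3; δ1: rk 3, SNF 1^3
Ȟ^0 = (4 − 3) − 0 = 1, so Ȟ^0 ≅ Z
Ȟ^1 = (6 − 3) − 3 = 0, so Ȟ^1 ≅ 0
Ȟ^2 = (4 − 0) − 3 = 1, so Ȟ^2 ≅ Z

Ȟ^0 = Z, Ȟ^1 = 0 and Ȟ^2 = Z


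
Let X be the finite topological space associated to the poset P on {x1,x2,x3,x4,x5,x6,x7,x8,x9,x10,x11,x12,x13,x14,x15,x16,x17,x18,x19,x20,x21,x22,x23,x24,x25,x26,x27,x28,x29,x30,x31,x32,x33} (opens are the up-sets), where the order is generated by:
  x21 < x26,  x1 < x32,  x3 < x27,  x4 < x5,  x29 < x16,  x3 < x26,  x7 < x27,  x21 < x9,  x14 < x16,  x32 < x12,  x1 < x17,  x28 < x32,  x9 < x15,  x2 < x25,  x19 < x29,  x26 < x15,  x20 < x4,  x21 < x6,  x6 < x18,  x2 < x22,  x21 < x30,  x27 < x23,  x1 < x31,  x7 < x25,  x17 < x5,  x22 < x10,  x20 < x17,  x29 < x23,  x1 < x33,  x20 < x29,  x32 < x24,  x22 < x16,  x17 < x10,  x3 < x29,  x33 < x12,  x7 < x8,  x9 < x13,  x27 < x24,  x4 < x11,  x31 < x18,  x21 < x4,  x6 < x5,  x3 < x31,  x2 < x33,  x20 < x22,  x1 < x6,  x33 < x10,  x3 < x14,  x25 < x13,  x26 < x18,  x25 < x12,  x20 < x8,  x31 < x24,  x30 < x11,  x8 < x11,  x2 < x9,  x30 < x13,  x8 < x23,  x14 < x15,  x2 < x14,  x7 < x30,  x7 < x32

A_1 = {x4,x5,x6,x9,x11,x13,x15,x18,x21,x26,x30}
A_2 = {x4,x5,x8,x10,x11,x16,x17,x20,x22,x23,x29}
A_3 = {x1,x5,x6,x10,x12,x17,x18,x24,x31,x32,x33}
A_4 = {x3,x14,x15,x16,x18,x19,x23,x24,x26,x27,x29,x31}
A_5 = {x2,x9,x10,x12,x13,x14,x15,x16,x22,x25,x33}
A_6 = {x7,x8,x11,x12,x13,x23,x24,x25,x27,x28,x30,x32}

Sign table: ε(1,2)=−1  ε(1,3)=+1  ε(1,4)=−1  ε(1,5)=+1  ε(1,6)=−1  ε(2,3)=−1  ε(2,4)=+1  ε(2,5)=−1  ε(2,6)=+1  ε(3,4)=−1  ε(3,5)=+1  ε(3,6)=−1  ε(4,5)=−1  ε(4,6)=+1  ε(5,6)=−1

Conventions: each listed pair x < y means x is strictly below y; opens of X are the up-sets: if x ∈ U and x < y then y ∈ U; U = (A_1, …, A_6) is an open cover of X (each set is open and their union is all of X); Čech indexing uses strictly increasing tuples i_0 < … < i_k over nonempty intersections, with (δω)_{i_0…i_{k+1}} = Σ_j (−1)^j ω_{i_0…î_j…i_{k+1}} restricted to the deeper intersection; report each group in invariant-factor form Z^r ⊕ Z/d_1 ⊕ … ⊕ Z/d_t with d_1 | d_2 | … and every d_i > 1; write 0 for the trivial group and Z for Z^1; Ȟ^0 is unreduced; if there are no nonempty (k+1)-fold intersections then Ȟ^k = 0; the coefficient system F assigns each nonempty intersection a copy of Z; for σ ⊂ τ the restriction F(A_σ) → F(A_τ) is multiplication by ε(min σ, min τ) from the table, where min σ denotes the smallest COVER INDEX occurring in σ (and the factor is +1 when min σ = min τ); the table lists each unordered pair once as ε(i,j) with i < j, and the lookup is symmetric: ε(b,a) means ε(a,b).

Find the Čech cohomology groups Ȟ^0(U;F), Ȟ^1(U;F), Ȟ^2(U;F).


Ȟ^0 = Z, Ȟ^1 = 0, Ȟ^2 = Z/2

nonempty intersections:
  A12={x4,x5,x11} A13={x5,x6,x18} A14={x15,x18,x26} A15={x9,x13,x15} A16={x11,x13,x30} A23={x5,x10,x17} A24={x16,x23,x29} A25={x10,x16,x22} A26={x8,x11,x23} A34={x18,x24,x31} A35={x10,x12,x33} A36={x12,x24,x32} A45={x14,x15,x16} A46={x23,x24,x27} A56={x12,x13,x25}
  A123={x5} A126={x11} A134={x18} A145={x15} A156={x13} A235={x10} A245={x16} A246={x23} A346={x24} A356={x12}
C dims 6,15,10; δ0: rk 5, SNF 1^5; δ1: rk 10, SNF 1^9·2
Ȟ^0: (6−5)−0=1 ⇒ Z
Ȟ^1: (15−10)−5=0 ⇒ 0
Ȟ^2: (10−0)−10=0 plus torsion [2] ⇒ Z/2


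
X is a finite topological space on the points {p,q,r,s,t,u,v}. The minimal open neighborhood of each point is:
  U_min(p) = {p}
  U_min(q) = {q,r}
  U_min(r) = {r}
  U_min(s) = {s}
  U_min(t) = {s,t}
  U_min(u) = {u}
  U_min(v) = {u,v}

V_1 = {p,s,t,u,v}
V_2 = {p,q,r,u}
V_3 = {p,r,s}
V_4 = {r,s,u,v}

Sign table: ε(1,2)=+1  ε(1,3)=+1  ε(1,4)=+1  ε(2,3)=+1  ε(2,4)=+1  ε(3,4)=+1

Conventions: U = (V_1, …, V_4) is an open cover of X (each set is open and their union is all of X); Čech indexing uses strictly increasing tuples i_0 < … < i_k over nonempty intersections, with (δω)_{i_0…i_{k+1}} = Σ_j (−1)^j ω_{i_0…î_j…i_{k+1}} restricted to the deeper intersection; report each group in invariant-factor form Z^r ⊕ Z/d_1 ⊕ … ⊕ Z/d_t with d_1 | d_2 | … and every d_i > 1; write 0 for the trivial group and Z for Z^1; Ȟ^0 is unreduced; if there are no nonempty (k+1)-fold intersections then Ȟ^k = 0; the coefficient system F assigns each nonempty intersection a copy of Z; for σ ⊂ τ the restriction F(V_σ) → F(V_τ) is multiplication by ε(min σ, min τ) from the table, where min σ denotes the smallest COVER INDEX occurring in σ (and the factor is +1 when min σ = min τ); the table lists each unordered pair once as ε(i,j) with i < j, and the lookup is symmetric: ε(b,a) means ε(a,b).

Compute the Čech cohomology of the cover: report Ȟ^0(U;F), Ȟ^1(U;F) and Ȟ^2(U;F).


nonempty intersections:
  V12={p,u} V13={p,s} V14={s,u,v} V23={p,r} V24={r,u} V34={r,s}
  V123={p} V124={u} V134={s} V234={r}
C dims 4,6,4; δ0: rk 3, SNF 1^3; δ1: rk 3, SNF 1^3
Ȟ^0: (4−3)−0=1 ⇒ Z
Ȟ^1: (6−3)−3=0 ⇒ 0
Ȟ^2: (4−0)−3=1 ⇒ Z

Ȟ^0 ≅ Z,  Ȟ^1 ≅ 0,  Ȟ^2 ≅ Z


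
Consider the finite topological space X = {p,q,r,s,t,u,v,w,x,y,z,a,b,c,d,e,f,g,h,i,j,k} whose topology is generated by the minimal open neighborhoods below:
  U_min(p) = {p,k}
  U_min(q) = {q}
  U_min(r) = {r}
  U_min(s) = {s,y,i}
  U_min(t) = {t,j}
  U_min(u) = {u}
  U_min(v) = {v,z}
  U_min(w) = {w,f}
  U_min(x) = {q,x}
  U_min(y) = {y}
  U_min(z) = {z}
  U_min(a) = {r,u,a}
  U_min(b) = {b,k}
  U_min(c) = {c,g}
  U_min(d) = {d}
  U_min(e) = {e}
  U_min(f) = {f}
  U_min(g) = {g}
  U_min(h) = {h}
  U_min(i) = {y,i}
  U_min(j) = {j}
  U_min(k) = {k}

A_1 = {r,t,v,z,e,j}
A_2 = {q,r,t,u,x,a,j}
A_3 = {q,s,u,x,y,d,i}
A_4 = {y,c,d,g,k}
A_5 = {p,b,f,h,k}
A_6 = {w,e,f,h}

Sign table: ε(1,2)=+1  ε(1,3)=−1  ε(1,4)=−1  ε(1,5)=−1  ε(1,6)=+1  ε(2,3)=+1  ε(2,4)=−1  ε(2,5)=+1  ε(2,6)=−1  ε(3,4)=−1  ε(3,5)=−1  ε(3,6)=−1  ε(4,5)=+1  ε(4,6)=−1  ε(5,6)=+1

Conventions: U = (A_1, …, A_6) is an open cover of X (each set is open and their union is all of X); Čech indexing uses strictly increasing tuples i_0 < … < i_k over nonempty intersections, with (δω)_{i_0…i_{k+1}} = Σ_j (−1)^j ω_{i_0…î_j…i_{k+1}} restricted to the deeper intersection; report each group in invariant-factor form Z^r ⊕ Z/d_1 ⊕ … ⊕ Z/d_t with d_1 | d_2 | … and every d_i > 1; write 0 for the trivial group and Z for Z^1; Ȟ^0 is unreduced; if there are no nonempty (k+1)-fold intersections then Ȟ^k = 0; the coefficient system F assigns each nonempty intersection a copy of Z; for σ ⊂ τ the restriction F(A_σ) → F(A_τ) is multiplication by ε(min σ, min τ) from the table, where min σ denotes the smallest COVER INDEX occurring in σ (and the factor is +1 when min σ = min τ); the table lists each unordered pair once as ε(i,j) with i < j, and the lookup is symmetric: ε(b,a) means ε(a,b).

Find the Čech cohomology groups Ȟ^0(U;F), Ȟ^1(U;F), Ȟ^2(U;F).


nerve of the cover:
  A12={r,t,j} A16={e} A23={q,u,x} A34={y,d} A45={k} A56={f,h}
C dims 6,6; δ0: rk 6, SNF 1^5·2
Ȟ^0 = (6 − 6) − 0 = 0, so Ȟ^0 ≅ 0
Ȟ^1 = (6 − 0) − 6 = 0 plus torsion [2], so Ȟ^1 ≅ Z/2
Ȟ^2 = (0 − 0) − 0 = 0, so Ȟ^2 ≅ 0

Ȟ^0(U;F) ≅ 0; Ȟ^1(U;F) ≅ Z/2; Ȟ^2(U;F) ≅ 0


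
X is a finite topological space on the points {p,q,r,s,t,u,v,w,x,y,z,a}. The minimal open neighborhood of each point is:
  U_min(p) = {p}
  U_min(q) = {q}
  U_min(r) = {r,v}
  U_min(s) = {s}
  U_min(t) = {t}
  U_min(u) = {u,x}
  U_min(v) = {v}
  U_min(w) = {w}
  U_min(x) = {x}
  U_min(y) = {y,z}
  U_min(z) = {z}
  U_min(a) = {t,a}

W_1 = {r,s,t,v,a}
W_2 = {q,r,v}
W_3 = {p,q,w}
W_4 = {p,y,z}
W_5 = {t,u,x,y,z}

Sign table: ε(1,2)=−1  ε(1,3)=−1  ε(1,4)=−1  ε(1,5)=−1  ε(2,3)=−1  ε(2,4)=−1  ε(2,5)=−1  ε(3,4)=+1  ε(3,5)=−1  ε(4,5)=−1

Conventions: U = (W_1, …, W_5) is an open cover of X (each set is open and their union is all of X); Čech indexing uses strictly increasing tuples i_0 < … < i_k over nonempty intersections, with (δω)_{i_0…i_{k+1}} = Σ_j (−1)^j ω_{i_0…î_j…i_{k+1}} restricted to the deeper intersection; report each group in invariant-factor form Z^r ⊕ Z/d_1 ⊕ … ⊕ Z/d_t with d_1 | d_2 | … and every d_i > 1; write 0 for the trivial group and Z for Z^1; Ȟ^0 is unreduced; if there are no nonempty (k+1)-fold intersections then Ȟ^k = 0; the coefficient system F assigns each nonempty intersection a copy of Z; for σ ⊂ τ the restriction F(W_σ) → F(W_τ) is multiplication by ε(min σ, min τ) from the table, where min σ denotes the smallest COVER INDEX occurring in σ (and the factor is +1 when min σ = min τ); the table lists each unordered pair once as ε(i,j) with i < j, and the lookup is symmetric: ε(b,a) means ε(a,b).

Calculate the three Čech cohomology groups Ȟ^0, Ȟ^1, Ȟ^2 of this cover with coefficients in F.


nonempty overlaps:
  W12={r,v} W15={t} W23={q} W34={p} W45={y,z}
C dims 5,5; δ0: rk 4, SNF 1^4
degree 0: 5−4−0 = 1 → Ȟ^0 ≅ Z
degree 1: 5−0−4 = 1 → Ȟ^1 ≅ Z
degree 2: 0−0−0 = 0 → Ȟ^2 ≅ 0

Ȟ^0 = Z,  Ȟ^1 = Z,  Ȟ^2 = 0
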